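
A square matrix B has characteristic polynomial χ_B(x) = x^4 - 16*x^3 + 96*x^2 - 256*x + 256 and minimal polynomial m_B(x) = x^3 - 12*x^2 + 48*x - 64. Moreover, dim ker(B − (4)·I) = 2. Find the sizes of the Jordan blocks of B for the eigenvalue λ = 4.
Block sizes for λ = 4: [3, 1]

Step 1 — from the characteristic polynomial, algebraic multiplicity of λ = 4 is 4. From dim ker(B − (4)·I) = 2, there are exactly 2 Jordan blocks for λ = 4.
Step 2 — from the minimal polynomial, the factor (x − 4)^3 tells us the largest block for λ = 4 has size 3.
Step 3 — with total size 4, 2 blocks, and largest block 3, the block sizes (in nonincreasing order) are [3, 1].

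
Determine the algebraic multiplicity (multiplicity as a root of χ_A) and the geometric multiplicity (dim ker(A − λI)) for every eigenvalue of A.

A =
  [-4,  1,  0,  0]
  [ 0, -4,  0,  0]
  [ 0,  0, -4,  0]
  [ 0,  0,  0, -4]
λ = -4: alg = 4, geom = 3

Step 1 — factor the characteristic polynomial to read off the algebraic multiplicities:
  χ_A(x) = (x + 4)^4

Step 2 — compute geometric multiplicities via the rank-nullity identity g(λ) = n − rank(A − λI):
  rank(A − (-4)·I) = 1, so dim ker(A − (-4)·I) = n − 1 = 3

Summary:
  λ = -4: algebraic multiplicity = 4, geometric multiplicity = 3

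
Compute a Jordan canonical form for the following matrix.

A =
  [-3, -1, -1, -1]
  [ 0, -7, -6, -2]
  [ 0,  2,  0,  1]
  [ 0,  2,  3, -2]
J_2(-3) ⊕ J_2(-3)

The characteristic polynomial is
  det(x·I − A) = x^4 + 12*x^3 + 54*x^2 + 108*x + 81 = (x + 3)^4

Eigenvalues and multiplicities (the geometric multiplicity of λ is n − rank(A − λI), which equals the number of Jordan blocks for λ):
  λ = -3: algebraic multiplicity = 4, geometric multiplicity = 2

Determining the block sizes for each eigenvalue:
  λ = -3: with am = 4 and gm = 2, the partition is not yet determined (e.g. several partitions of 4 into 2 parts exist). Let N = A − (-3)·I. Computing rank(N^1) = 2, rank(N^2) = 0; the number of blocks of size ≥ j is rank(N^{j−1}) − rank(N^j), giving [2, 2]. So we have 2 block(s) of size 2 → block sizes [2, 2]

Assembling the blocks gives a Jordan form
J =
  [-3,  1,  0,  0]
  [ 0, -3,  0,  0]
  [ 0,  0, -3,  1]
  [ 0,  0,  0, -3]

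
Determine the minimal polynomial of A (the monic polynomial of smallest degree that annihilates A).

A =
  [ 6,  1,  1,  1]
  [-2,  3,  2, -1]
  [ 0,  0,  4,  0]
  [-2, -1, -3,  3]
x^3 - 12*x^2 + 48*x - 64

The characteristic polynomial is χ_A(x) = (x - 4)^4, so the eigenvalues are known. The minimal polynomial is
  m_A(x) = Π_λ (x − λ)^{k_λ}
where k_λ is the size of the *largest* Jordan block for λ (equivalently, the smallest k with (A − λI)^k v = 0 for every generalised eigenvector v of λ).

  λ = 4: largest Jordan block has size 3, contributing (x − 4)^3

So m_A(x) = (x - 4)^3 = x^3 - 12*x^2 + 48*x - 64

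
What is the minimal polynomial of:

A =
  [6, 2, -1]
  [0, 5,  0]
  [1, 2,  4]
x^2 - 10*x + 25

The characteristic polynomial is χ_A(x) = (x - 5)^3, so the eigenvalues are known. The minimal polynomial is
  m_A(x) = Π_λ (x − λ)^{k_λ}
where k_λ is the size of the *largest* Jordan block for λ (equivalently, the smallest k with (A − λI)^k v = 0 for every generalised eigenvector v of λ).

  λ = 5: largest Jordan block has size 2, contributing (x − 5)^2

So m_A(x) = (x - 5)^2 = x^2 - 10*x + 25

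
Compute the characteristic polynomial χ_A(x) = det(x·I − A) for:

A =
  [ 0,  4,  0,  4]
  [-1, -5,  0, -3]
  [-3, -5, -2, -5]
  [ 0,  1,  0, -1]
x^4 + 8*x^3 + 24*x^2 + 32*x + 16

Expanding det(x·I − A) (e.g. by cofactor expansion or by noting that A is similar to its Jordan form J, which has the same characteristic polynomial as A) gives
  χ_A(x) = x^4 + 8*x^3 + 24*x^2 + 32*x + 16
which factors as (x + 2)^4. The eigenvalues (with algebraic multiplicities) are λ = -2 with multiplicity 4.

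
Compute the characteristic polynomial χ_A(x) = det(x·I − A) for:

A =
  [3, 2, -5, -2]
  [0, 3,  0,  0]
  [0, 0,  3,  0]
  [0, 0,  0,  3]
x^4 - 12*x^3 + 54*x^2 - 108*x + 81

Expanding det(x·I − A) (e.g. by cofactor expansion or by noting that A is similar to its Jordan form J, which has the same characteristic polynomial as A) gives
  χ_A(x) = x^4 - 12*x^3 + 54*x^2 - 108*x + 81
which factors as (x - 3)^4. The eigenvalues (with algebraic multiplicities) are λ = 3 with multiplicity 4.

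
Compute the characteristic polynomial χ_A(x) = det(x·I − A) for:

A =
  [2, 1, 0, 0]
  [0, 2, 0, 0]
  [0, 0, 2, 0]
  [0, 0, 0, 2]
x^4 - 8*x^3 + 24*x^2 - 32*x + 16

Expanding det(x·I − A) (e.g. by cofactor expansion or by noting that A is similar to its Jordan form J, which has the same characteristic polynomial as A) gives
  χ_A(x) = x^4 - 8*x^3 + 24*x^2 - 32*x + 16
which factors as (x - 2)^4. The eigenvalues (with algebraic multiplicities) are λ = 2 with multiplicity 4.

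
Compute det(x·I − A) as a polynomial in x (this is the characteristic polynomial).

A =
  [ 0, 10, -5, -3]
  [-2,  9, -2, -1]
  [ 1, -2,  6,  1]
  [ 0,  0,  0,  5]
x^4 - 20*x^3 + 150*x^2 - 500*x + 625

Expanding det(x·I − A) (e.g. by cofactor expansion or by noting that A is similar to its Jordan form J, which has the same characteristic polynomial as A) gives
  χ_A(x) = x^4 - 20*x^3 + 150*x^2 - 500*x + 625
which factors as (x - 5)^4. The eigenvalues (with algebraic multiplicities) are λ = 5 with multiplicity 4.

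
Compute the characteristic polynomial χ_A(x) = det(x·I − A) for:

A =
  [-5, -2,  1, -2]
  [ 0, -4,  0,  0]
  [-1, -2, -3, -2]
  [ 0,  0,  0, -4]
x^4 + 16*x^3 + 96*x^2 + 256*x + 256

Expanding det(x·I − A) (e.g. by cofactor expansion or by noting that A is similar to its Jordan form J, which has the same characteristic polynomial as A) gives
  χ_A(x) = x^4 + 16*x^3 + 96*x^2 + 256*x + 256
which factors as (x + 4)^4. The eigenvalues (with algebraic multiplicities) are λ = -4 with multiplicity 4.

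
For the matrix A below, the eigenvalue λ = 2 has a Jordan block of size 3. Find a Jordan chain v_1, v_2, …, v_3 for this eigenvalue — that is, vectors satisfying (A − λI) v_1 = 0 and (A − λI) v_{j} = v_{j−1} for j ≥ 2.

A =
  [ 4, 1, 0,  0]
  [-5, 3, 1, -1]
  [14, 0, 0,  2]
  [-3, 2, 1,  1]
A Jordan chain for λ = 2 of length 3:
v_1 = (-1, 2, -6, 1)ᵀ
v_2 = (2, -5, 14, -3)ᵀ
v_3 = (1, 0, 0, 0)ᵀ

Let N = A − (2)·I. We want v_3 with N^3 v_3 = 0 but N^2 v_3 ≠ 0; then v_{j-1} := N · v_j for j = 3, …, 2.

Pick v_3 = (1, 0, 0, 0)ᵀ.
Then v_2 = N · v_3 = (2, -5, 14, -3)ᵀ.
Then v_1 = N · v_2 = (-1, 2, -6, 1)ᵀ.

Sanity check: (A − (2)·I) v_1 = (0, 0, 0, 0)ᵀ = 0. ✓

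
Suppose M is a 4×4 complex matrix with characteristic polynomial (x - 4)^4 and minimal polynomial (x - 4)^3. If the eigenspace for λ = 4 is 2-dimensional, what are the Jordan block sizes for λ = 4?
Block sizes for λ = 4: [3, 1]

Step 1 — from the characteristic polynomial, algebraic multiplicity of λ = 4 is 4. From dim ker(M − (4)·I) = 2, there are exactly 2 Jordan blocks for λ = 4.
Step 2 — from the minimal polynomial, the factor (x − 4)^3 tells us the largest block for λ = 4 has size 3.
Step 3 — with total size 4, 2 blocks, and largest block 3, the block sizes (in nonincreasing order) are [3, 1].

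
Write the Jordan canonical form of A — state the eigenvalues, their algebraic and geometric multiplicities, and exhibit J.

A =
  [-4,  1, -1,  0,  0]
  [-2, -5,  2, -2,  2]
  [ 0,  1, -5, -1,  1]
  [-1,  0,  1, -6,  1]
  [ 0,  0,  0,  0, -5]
J_3(-5) ⊕ J_1(-5) ⊕ J_1(-5)

The characteristic polynomial is
  det(x·I − A) = x^5 + 25*x^4 + 250*x^3 + 1250*x^2 + 3125*x + 3125 = (x + 5)^5

Eigenvalues and multiplicities (the geometric multiplicity of λ is n − rank(A − λI), which equals the number of Jordan blocks for λ):
  λ = -5: algebraic multiplicity = 5, geometric multiplicity = 3

Determining the block sizes for each eigenvalue:
  λ = -5: with am = 5 and gm = 3, the partition is not yet determined (e.g. several partitions of 5 into 3 parts exist). Let N = A − (-5)·I. Computing rank(N^1) = 2, rank(N^2) = 1, rank(N^3) = 0; the number of blocks of size ≥ j is rank(N^{j−1}) − rank(N^j), giving [3, 1, 1]. So we have 1 block(s) of size 3, 2 block(s) of size 1 → block sizes [3, 1, 1]

Assembling the blocks gives a Jordan form
J =
  [-5,  1,  0,  0,  0]
  [ 0, -5,  1,  0,  0]
  [ 0,  0, -5,  0,  0]
  [ 0,  0,  0, -5,  0]
  [ 0,  0,  0,  0, -5]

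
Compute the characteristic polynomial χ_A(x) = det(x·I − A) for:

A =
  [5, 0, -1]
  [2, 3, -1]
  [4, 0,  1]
x^3 - 9*x^2 + 27*x - 27

Expanding det(x·I − A) (e.g. by cofactor expansion or by noting that A is similar to its Jordan form J, which has the same characteristic polynomial as A) gives
  χ_A(x) = x^3 - 9*x^2 + 27*x - 27
which factors as (x - 3)^3. The eigenvalues (with algebraic multiplicities) are λ = 3 with multiplicity 3.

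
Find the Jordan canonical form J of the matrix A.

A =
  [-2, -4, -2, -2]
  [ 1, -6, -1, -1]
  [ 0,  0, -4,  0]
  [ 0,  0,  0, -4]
J_2(-4) ⊕ J_1(-4) ⊕ J_1(-4)

The characteristic polynomial is
  det(x·I − A) = x^4 + 16*x^3 + 96*x^2 + 256*x + 256 = (x + 4)^4

Eigenvalues and multiplicities (the geometric multiplicity of λ is n − rank(A − λI), which equals the number of Jordan blocks for λ):
  λ = -4: algebraic multiplicity = 4, geometric multiplicity = 3

Determining the block sizes for each eigenvalue:
  λ = -4: 3 blocks summing to 4 forces exactly one block of size 2 and the rest size 1 → block sizes [2, 1, 1]

Assembling the blocks gives a Jordan form
J =
  [-4,  1,  0,  0]
  [ 0, -4,  0,  0]
  [ 0,  0, -4,  0]
  [ 0,  0,  0, -4]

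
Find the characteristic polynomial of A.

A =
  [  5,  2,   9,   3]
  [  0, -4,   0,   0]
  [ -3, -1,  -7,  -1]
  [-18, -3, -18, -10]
x^4 + 16*x^3 + 96*x^2 + 256*x + 256

Expanding det(x·I − A) (e.g. by cofactor expansion or by noting that A is similar to its Jordan form J, which has the same characteristic polynomial as A) gives
  χ_A(x) = x^4 + 16*x^3 + 96*x^2 + 256*x + 256
which factors as (x + 4)^4. The eigenvalues (with algebraic multiplicities) are λ = -4 with multiplicity 4.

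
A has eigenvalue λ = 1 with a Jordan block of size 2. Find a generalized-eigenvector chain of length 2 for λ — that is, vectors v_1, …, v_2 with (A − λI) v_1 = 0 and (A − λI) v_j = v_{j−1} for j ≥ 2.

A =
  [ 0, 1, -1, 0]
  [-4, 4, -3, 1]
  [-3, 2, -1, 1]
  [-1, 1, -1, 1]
A Jordan chain for λ = 1 of length 2:
v_1 = (-1, -4, -3, -1)ᵀ
v_2 = (1, 0, 0, 0)ᵀ

Let N = A − (1)·I. We want v_2 with N^2 v_2 = 0 but N^1 v_2 ≠ 0; then v_{j-1} := N · v_j for j = 2, …, 2.

Pick v_2 = (1, 0, 0, 0)ᵀ.
Then v_1 = N · v_2 = (-1, -4, -3, -1)ᵀ.

Sanity check: (A − (1)·I) v_1 = (0, 0, 0, 0)ᵀ = 0. ✓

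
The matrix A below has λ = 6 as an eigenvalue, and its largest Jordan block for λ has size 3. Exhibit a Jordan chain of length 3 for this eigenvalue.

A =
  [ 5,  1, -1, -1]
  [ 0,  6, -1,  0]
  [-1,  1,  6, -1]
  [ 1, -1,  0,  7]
A Jordan chain for λ = 6 of length 3:
v_1 = (1, 1, 0, 0)ᵀ
v_2 = (-1, 0, -1, 1)ᵀ
v_3 = (1, 0, 0, 0)ᵀ

Let N = A − (6)·I. We want v_3 with N^3 v_3 = 0 but N^2 v_3 ≠ 0; then v_{j-1} := N · v_j for j = 3, …, 2.

Pick v_3 = (1, 0, 0, 0)ᵀ.
Then v_2 = N · v_3 = (-1, 0, -1, 1)ᵀ.
Then v_1 = N · v_2 = (1, 1, 0, 0)ᵀ.

Sanity check: (A − (6)·I) v_1 = (0, 0, 0, 0)ᵀ = 0. ✓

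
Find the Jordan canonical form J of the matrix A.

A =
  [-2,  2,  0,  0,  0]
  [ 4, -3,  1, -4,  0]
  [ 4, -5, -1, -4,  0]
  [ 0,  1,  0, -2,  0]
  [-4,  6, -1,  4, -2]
J_3(-2) ⊕ J_1(-2) ⊕ J_1(-2)

The characteristic polynomial is
  det(x·I − A) = x^5 + 10*x^4 + 40*x^3 + 80*x^2 + 80*x + 32 = (x + 2)^5

Eigenvalues and multiplicities (the geometric multiplicity of λ is n − rank(A − λI), which equals the number of Jordan blocks for λ):
  λ = -2: algebraic multiplicity = 5, geometric multiplicity = 3

Determining the block sizes for each eigenvalue:
  λ = -2: with am = 5 and gm = 3, the partition is not yet determined (e.g. several partitions of 5 into 3 parts exist). Let N = A − (-2)·I. Computing rank(N^1) = 2, rank(N^2) = 1, rank(N^3) = 0; the number of blocks of size ≥ j is rank(N^{j−1}) − rank(N^j), giving [3, 1, 1]. So we have 1 block(s) of size 3, 2 block(s) of size 1 → block sizes [3, 1, 1]

Assembling the blocks gives a Jordan form
J =
  [-2,  1,  0,  0,  0]
  [ 0, -2,  1,  0,  0]
  [ 0,  0, -2,  0,  0]
  [ 0,  0,  0, -2,  0]
  [ 0,  0,  0,  0, -2]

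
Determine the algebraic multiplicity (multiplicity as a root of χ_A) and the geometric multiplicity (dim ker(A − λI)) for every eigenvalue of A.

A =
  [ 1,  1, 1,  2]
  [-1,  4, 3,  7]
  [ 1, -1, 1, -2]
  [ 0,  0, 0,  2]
λ = 2: alg = 4, geom = 2

Step 1 — factor the characteristic polynomial to read off the algebraic multiplicities:
  χ_A(x) = (x - 2)^4

Step 2 — compute geometric multiplicities via the rank-nullity identity g(λ) = n − rank(A − λI):
  rank(A − (2)·I) = 2, so dim ker(A − (2)·I) = n − 2 = 2

Summary:
  λ = 2: algebraic multiplicity = 4, geometric multiplicity = 2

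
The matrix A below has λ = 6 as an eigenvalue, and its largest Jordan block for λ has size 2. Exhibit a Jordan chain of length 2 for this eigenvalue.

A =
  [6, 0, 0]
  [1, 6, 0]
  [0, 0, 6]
A Jordan chain for λ = 6 of length 2:
v_1 = (0, 1, 0)ᵀ
v_2 = (1, 0, 0)ᵀ

Let N = A − (6)·I. We want v_2 with N^2 v_2 = 0 but N^1 v_2 ≠ 0; then v_{j-1} := N · v_j for j = 2, …, 2.

Pick v_2 = (1, 0, 0)ᵀ.
Then v_1 = N · v_2 = (0, 1, 0)ᵀ.

Sanity check: (A − (6)·I) v_1 = (0, 0, 0)ᵀ = 0. ✓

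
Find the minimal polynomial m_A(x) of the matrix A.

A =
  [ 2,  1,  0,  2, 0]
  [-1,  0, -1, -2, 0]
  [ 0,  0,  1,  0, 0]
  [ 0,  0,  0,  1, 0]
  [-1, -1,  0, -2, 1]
x^3 - 3*x^2 + 3*x - 1

The characteristic polynomial is χ_A(x) = (x - 1)^5, so the eigenvalues are known. The minimal polynomial is
  m_A(x) = Π_λ (x − λ)^{k_λ}
where k_λ is the size of the *largest* Jordan block for λ (equivalently, the smallest k with (A − λI)^k v = 0 for every generalised eigenvector v of λ).

  λ = 1: largest Jordan block has size 3, contributing (x − 1)^3

So m_A(x) = (x - 1)^3 = x^3 - 3*x^2 + 3*x - 1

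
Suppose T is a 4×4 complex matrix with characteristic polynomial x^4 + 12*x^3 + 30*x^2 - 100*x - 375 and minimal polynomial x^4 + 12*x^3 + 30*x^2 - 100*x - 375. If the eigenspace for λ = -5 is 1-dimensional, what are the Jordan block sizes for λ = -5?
Block sizes for λ = -5: [3]

Step 1 — from the characteristic polynomial, algebraic multiplicity of λ = -5 is 3. From dim ker(T − (-5)·I) = 1, there are exactly 1 Jordan blocks for λ = -5.
Step 2 — from the minimal polynomial, the factor (x + 5)^3 tells us the largest block for λ = -5 has size 3.
Step 3 — with total size 3, 1 blocks, and largest block 3, the block sizes (in nonincreasing order) are [3].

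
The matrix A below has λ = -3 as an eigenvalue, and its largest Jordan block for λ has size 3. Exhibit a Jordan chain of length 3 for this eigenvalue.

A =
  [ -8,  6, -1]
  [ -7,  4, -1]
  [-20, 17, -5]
A Jordan chain for λ = -3 of length 3:
v_1 = (3, 6, 21)ᵀ
v_2 = (-5, -7, -20)ᵀ
v_3 = (1, 0, 0)ᵀ

Let N = A − (-3)·I. We want v_3 with N^3 v_3 = 0 but N^2 v_3 ≠ 0; then v_{j-1} := N · v_j for j = 3, …, 2.

Pick v_3 = (1, 0, 0)ᵀ.
Then v_2 = N · v_3 = (-5, -7, -20)ᵀ.
Then v_1 = N · v_2 = (3, 6, 21)ᵀ.

Sanity check: (A − (-3)·I) v_1 = (0, 0, 0)ᵀ = 0. ✓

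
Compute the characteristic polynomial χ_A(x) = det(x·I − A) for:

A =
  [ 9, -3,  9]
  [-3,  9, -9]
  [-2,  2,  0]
x^3 - 18*x^2 + 108*x - 216

Expanding det(x·I − A) (e.g. by cofactor expansion or by noting that A is similar to its Jordan form J, which has the same characteristic polynomial as A) gives
  χ_A(x) = x^3 - 18*x^2 + 108*x - 216
which factors as (x - 6)^3. The eigenvalues (with algebraic multiplicities) are λ = 6 with multiplicity 3.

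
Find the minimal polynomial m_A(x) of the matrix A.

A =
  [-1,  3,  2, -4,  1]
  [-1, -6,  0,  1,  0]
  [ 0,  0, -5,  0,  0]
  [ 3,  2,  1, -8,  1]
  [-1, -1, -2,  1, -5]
x^3 + 15*x^2 + 75*x + 125

The characteristic polynomial is χ_A(x) = (x + 5)^5, so the eigenvalues are known. The minimal polynomial is
  m_A(x) = Π_λ (x − λ)^{k_λ}
where k_λ is the size of the *largest* Jordan block for λ (equivalently, the smallest k with (A − λI)^k v = 0 for every generalised eigenvector v of λ).

  λ = -5: largest Jordan block has size 3, contributing (x + 5)^3

So m_A(x) = (x + 5)^3 = x^3 + 15*x^2 + 75*x + 125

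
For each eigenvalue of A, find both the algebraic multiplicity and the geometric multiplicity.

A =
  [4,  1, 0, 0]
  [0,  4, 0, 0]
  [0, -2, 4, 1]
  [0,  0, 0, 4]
λ = 4: alg = 4, geom = 2

Step 1 — factor the characteristic polynomial to read off the algebraic multiplicities:
  χ_A(x) = (x - 4)^4

Step 2 — compute geometric multiplicities via the rank-nullity identity g(λ) = n − rank(A − λI):
  rank(A − (4)·I) = 2, so dim ker(A − (4)·I) = n − 2 = 2

Summary:
  λ = 4: algebraic multiplicity = 4, geometric multiplicity = 2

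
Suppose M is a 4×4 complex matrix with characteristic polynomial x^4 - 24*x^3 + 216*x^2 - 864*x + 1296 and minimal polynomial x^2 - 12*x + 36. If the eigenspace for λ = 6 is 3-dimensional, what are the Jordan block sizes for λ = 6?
Block sizes for λ = 6: [2, 1, 1]

Step 1 — from the characteristic polynomial, algebraic multiplicity of λ = 6 is 4. From dim ker(M − (6)·I) = 3, there are exactly 3 Jordan blocks for λ = 6.
Step 2 — from the minimal polynomial, the factor (x − 6)^2 tells us the largest block for λ = 6 has size 2.
Step 3 — with total size 4, 3 blocks, and largest block 2, the block sizes (in nonincreasing order) are [2, 1, 1].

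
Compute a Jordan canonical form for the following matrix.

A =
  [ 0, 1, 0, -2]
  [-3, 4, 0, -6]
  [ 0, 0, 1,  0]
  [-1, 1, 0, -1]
J_2(1) ⊕ J_1(1) ⊕ J_1(1)

The characteristic polynomial is
  det(x·I − A) = x^4 - 4*x^3 + 6*x^2 - 4*x + 1 = (x - 1)^4

Eigenvalues and multiplicities (the geometric multiplicity of λ is n − rank(A − λI), which equals the number of Jordan blocks for λ):
  λ = 1: algebraic multiplicity = 4, geometric multiplicity = 3

Determining the block sizes for each eigenvalue:
  λ = 1: 3 blocks summing to 4 forces exactly one block of size 2 and the rest size 1 → block sizes [2, 1, 1]

Assembling the blocks gives a Jordan form
J =
  [1, 1, 0, 0]
  [0, 1, 0, 0]
  [0, 0, 1, 0]
  [0, 0, 0, 1]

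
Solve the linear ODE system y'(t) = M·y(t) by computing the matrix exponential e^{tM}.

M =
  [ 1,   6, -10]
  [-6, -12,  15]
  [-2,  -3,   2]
e^{tM} =
  [4*t*exp(-3*t) + exp(-3*t), 6*t*exp(-3*t), -10*t*exp(-3*t)]
  [-6*t*exp(-3*t), -9*t*exp(-3*t) + exp(-3*t), 15*t*exp(-3*t)]
  [-2*t*exp(-3*t), -3*t*exp(-3*t), 5*t*exp(-3*t) + exp(-3*t)]

Strategy: write M = P · J · P⁻¹ where J is a Jordan canonical form, so e^{tM} = P · e^{tJ} · P⁻¹, and e^{tJ} can be computed block-by-block.

M has Jordan form
J =
  [-3,  1,  0]
  [ 0, -3,  0]
  [ 0,  0, -3]
(up to reordering of blocks).

Per-block formulas:
  For a 2×2 Jordan block J_2(-3): exp(t · J_2(-3)) = e^(-3t)·(I + t·N), where N is the 2×2 nilpotent shift.
  For a 1×1 block at λ = -3: exp(t · [-3]) = [e^(-3t)].

After assembling e^{tJ} and conjugating by P, we get:

e^{tM} =
  [4*t*exp(-3*t) + exp(-3*t), 6*t*exp(-3*t), -10*t*exp(-3*t)]
  [-6*t*exp(-3*t), -9*t*exp(-3*t) + exp(-3*t), 15*t*exp(-3*t)]
  [-2*t*exp(-3*t), -3*t*exp(-3*t), 5*t*exp(-3*t) + exp(-3*t)]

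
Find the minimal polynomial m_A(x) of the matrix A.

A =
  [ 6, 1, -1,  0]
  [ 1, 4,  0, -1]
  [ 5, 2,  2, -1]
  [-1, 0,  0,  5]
x^3 - 13*x^2 + 56*x - 80

The characteristic polynomial is χ_A(x) = (x - 5)*(x - 4)^3, so the eigenvalues are known. The minimal polynomial is
  m_A(x) = Π_λ (x − λ)^{k_λ}
where k_λ is the size of the *largest* Jordan block for λ (equivalently, the smallest k with (A − λI)^k v = 0 for every generalised eigenvector v of λ).

  λ = 4: largest Jordan block has size 2, contributing (x − 4)^2
  λ = 5: largest Jordan block has size 1, contributing (x − 5)

So m_A(x) = (x - 5)*(x - 4)^2 = x^3 - 13*x^2 + 56*x - 80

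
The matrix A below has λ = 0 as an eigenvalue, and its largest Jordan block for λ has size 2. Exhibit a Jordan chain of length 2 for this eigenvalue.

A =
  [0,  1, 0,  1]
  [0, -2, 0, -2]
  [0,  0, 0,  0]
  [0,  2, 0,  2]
A Jordan chain for λ = 0 of length 2:
v_1 = (1, -2, 0, 2)ᵀ
v_2 = (0, 1, 0, 0)ᵀ

Let N = A − (0)·I. We want v_2 with N^2 v_2 = 0 but N^1 v_2 ≠ 0; then v_{j-1} := N · v_j for j = 2, …, 2.

Pick v_2 = (0, 1, 0, 0)ᵀ.
Then v_1 = N · v_2 = (1, -2, 0, 2)ᵀ.

Sanity check: (A − (0)·I) v_1 = (0, 0, 0, 0)ᵀ = 0. ✓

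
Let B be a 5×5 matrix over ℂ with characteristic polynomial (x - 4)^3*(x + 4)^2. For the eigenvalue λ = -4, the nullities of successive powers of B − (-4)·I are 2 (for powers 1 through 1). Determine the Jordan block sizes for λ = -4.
Block sizes for λ = -4: [1, 1]

From the dimensions of kernels of powers, the number of Jordan blocks of size at least j is d_j − d_{j−1} where d_j = dim ker(N^j) (with d_0 = 0). Computing the differences gives [2].
The number of blocks of size exactly k is (#blocks of size ≥ k) − (#blocks of size ≥ k + 1), so the partition is: 2 block(s) of size 1.
In nonincreasing order the block sizes are [1, 1].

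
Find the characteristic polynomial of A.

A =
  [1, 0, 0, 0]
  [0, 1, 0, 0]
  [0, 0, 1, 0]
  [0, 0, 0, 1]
x^4 - 4*x^3 + 6*x^2 - 4*x + 1

Expanding det(x·I − A) (e.g. by cofactor expansion or by noting that A is similar to its Jordan form J, which has the same characteristic polynomial as A) gives
  χ_A(x) = x^4 - 4*x^3 + 6*x^2 - 4*x + 1
which factors as (x - 1)^4. The eigenvalues (with algebraic multiplicities) are λ = 1 with multiplicity 4.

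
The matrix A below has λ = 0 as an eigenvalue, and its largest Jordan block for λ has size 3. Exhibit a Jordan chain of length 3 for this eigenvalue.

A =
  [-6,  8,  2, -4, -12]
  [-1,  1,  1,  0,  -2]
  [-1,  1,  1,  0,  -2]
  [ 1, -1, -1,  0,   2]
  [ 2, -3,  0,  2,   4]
A Jordan chain for λ = 0 of length 3:
v_1 = (-2, 0, 0, 0, 1)ᵀ
v_2 = (-6, -1, -1, 1, 2)ᵀ
v_3 = (1, 0, 0, 0, 0)ᵀ

Let N = A − (0)·I. We want v_3 with N^3 v_3 = 0 but N^2 v_3 ≠ 0; then v_{j-1} := N · v_j for j = 3, …, 2.

Pick v_3 = (1, 0, 0, 0, 0)ᵀ.
Then v_2 = N · v_3 = (-6, -1, -1, 1, 2)ᵀ.
Then v_1 = N · v_2 = (-2, 0, 0, 0, 1)ᵀ.

Sanity check: (A − (0)·I) v_1 = (0, 0, 0, 0, 0)ᵀ = 0. ✓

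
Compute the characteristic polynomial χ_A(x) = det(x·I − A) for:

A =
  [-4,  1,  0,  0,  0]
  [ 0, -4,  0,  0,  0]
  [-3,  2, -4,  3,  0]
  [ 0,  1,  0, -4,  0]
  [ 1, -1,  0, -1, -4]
x^5 + 20*x^4 + 160*x^3 + 640*x^2 + 1280*x + 1024

Expanding det(x·I − A) (e.g. by cofactor expansion or by noting that A is similar to its Jordan form J, which has the same characteristic polynomial as A) gives
  χ_A(x) = x^5 + 20*x^4 + 160*x^3 + 640*x^2 + 1280*x + 1024
which factors as (x + 4)^5. The eigenvalues (with algebraic multiplicities) are λ = -4 with multiplicity 5.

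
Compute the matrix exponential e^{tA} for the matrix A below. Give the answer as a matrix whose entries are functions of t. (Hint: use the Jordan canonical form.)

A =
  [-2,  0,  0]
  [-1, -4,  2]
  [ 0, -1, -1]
e^{tA} =
  [exp(-2*t), 0, 0]
  [t*exp(-2*t) - 2*exp(-2*t) + 2*exp(-3*t), -exp(-2*t) + 2*exp(-3*t), 2*exp(-2*t) - 2*exp(-3*t)]
  [t*exp(-2*t) - exp(-2*t) + exp(-3*t), -exp(-2*t) + exp(-3*t), 2*exp(-2*t) - exp(-3*t)]

Strategy: write A = P · J · P⁻¹ where J is a Jordan canonical form, so e^{tA} = P · e^{tJ} · P⁻¹, and e^{tJ} can be computed block-by-block.

A has Jordan form
J =
  [-3,  0,  0]
  [ 0, -2,  1]
  [ 0,  0, -2]
(up to reordering of blocks).

Per-block formulas:
  For a 1×1 block at λ = -3: exp(t · [-3]) = [e^(-3t)].
  For a 2×2 Jordan block J_2(-2): exp(t · J_2(-2)) = e^(-2t)·(I + t·N), where N is the 2×2 nilpotent shift.

After assembling e^{tJ} and conjugating by P, we get:

e^{tA} =
  [exp(-2*t), 0, 0]
  [t*exp(-2*t) - 2*exp(-2*t) + 2*exp(-3*t), -exp(-2*t) + 2*exp(-3*t), 2*exp(-2*t) - 2*exp(-3*t)]
  [t*exp(-2*t) - exp(-2*t) + exp(-3*t), -exp(-2*t) + exp(-3*t), 2*exp(-2*t) - exp(-3*t)]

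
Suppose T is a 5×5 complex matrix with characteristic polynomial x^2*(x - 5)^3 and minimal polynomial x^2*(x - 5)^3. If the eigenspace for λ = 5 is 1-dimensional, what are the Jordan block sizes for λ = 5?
Block sizes for λ = 5: [3]

Step 1 — from the characteristic polynomial, algebraic multiplicity of λ = 5 is 3. From dim ker(T − (5)·I) = 1, there are exactly 1 Jordan blocks for λ = 5.
Step 2 — from the minimal polynomial, the factor (x − 5)^3 tells us the largest block for λ = 5 has size 3.
Step 3 — with total size 3, 1 blocks, and largest block 3, the block sizes (in nonincreasing order) are [3].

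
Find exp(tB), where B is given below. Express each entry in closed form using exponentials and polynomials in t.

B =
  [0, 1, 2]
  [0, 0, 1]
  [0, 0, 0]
e^{tB} =
  [1, t, t^2/2 + 2*t]
  [0, 1, t]
  [0, 0, 1]

Strategy: write B = P · J · P⁻¹ where J is a Jordan canonical form, so e^{tB} = P · e^{tJ} · P⁻¹, and e^{tJ} can be computed block-by-block.

B has Jordan form
J =
  [0, 1, 0]
  [0, 0, 1]
  [0, 0, 0]
(up to reordering of blocks).

Per-block formulas:
  For a 3×3 Jordan block J_3(0): exp(t · J_3(0)) = e^(0t)·(I + t·N + (t^2/2)·N^2), where N is the 3×3 nilpotent shift.

After assembling e^{tJ} and conjugating by P, we get:

e^{tB} =
  [1, t, t^2/2 + 2*t]
  [0, 1, t]
  [0, 0, 1]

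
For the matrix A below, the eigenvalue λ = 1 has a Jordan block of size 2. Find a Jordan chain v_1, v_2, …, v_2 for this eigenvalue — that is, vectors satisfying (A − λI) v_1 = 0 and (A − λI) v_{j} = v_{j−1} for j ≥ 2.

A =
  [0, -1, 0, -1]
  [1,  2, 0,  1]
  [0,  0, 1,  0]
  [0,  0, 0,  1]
A Jordan chain for λ = 1 of length 2:
v_1 = (-1, 1, 0, 0)ᵀ
v_2 = (1, 0, 0, 0)ᵀ

Let N = A − (1)·I. We want v_2 with N^2 v_2 = 0 but N^1 v_2 ≠ 0; then v_{j-1} := N · v_j for j = 2, …, 2.

Pick v_2 = (1, 0, 0, 0)ᵀ.
Then v_1 = N · v_2 = (-1, 1, 0, 0)ᵀ.

Sanity check: (A − (1)·I) v_1 = (0, 0, 0, 0)ᵀ = 0. ✓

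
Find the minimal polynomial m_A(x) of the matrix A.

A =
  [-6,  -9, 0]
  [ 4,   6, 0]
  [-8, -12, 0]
x^2

The characteristic polynomial is χ_A(x) = x^3, so the eigenvalues are known. The minimal polynomial is
  m_A(x) = Π_λ (x − λ)^{k_λ}
where k_λ is the size of the *largest* Jordan block for λ (equivalently, the smallest k with (A − λI)^k v = 0 for every generalised eigenvector v of λ).

  λ = 0: largest Jordan block has size 2, contributing (x − 0)^2

So m_A(x) = x^2 = x^2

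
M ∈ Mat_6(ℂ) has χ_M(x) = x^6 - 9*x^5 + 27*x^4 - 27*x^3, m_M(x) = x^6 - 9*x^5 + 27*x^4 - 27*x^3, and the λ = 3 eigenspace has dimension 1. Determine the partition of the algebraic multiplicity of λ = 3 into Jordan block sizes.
Block sizes for λ = 3: [3]

Step 1 — from the characteristic polynomial, algebraic multiplicity of λ = 3 is 3. From dim ker(M − (3)·I) = 1, there are exactly 1 Jordan blocks for λ = 3.
Step 2 — from the minimal polynomial, the factor (x − 3)^3 tells us the largest block for λ = 3 has size 3.
Step 3 — with total size 3, 1 blocks, and largest block 3, the block sizes (in nonincreasing order) are [3].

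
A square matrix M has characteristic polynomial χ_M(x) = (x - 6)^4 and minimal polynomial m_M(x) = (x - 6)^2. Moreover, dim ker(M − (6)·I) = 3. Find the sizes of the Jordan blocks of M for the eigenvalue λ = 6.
Block sizes for λ = 6: [2, 1, 1]

Step 1 — from the characteristic polynomial, algebraic multiplicity of λ = 6 is 4. From dim ker(M − (6)·I) = 3, there are exactly 3 Jordan blocks for λ = 6.
Step 2 — from the minimal polynomial, the factor (x − 6)^2 tells us the largest block for λ = 6 has size 2.
Step 3 — with total size 4, 3 blocks, and largest block 2, the block sizes (in nonincreasing order) are [2, 1, 1].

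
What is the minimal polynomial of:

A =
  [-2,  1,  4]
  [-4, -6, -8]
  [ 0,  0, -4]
x^2 + 8*x + 16

The characteristic polynomial is χ_A(x) = (x + 4)^3, so the eigenvalues are known. The minimal polynomial is
  m_A(x) = Π_λ (x − λ)^{k_λ}
where k_λ is the size of the *largest* Jordan block for λ (equivalently, the smallest k with (A − λI)^k v = 0 for every generalised eigenvector v of λ).

  λ = -4: largest Jordan block has size 2, contributing (x + 4)^2

So m_A(x) = (x + 4)^2 = x^2 + 8*x + 16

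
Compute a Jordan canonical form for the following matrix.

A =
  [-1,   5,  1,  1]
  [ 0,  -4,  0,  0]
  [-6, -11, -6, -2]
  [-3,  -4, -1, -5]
J_2(-4) ⊕ J_2(-4)

The characteristic polynomial is
  det(x·I − A) = x^4 + 16*x^3 + 96*x^2 + 256*x + 256 = (x + 4)^4

Eigenvalues and multiplicities (the geometric multiplicity of λ is n − rank(A − λI), which equals the number of Jordan blocks for λ):
  λ = -4: algebraic multiplicity = 4, geometric multiplicity = 2

Determining the block sizes for each eigenvalue:
  λ = -4: with am = 4 and gm = 2, the partition is not yet determined (e.g. several partitions of 4 into 2 parts exist). Let N = A − (-4)·I. Computing rank(N^1) = 2, rank(N^2) = 0; the number of blocks of size ≥ j is rank(N^{j−1}) − rank(N^j), giving [2, 2]. So we have 2 block(s) of size 2 → block sizes [2, 2]

Assembling the blocks gives a Jordan form
J =
  [-4,  1,  0,  0]
  [ 0, -4,  0,  0]
  [ 0,  0, -4,  1]
  [ 0,  0,  0, -4]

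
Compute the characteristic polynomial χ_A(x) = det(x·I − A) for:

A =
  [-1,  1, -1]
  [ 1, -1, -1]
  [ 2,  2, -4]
x^3 + 6*x^2 + 12*x + 8

Expanding det(x·I − A) (e.g. by cofactor expansion or by noting that A is similar to its Jordan form J, which has the same characteristic polynomial as A) gives
  χ_A(x) = x^3 + 6*x^2 + 12*x + 8
which factors as (x + 2)^3. The eigenvalues (with algebraic multiplicities) are λ = -2 with multiplicity 3.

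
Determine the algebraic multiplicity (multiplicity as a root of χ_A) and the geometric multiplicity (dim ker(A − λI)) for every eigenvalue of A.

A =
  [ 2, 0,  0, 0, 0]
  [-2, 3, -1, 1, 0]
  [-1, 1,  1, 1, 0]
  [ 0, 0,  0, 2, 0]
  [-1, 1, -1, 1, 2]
λ = 2: alg = 5, geom = 3

Step 1 — factor the characteristic polynomial to read off the algebraic multiplicities:
  χ_A(x) = (x - 2)^5

Step 2 — compute geometric multiplicities via the rank-nullity identity g(λ) = n − rank(A − λI):
  rank(A − (2)·I) = 2, so dim ker(A − (2)·I) = n − 2 = 3

Summary:
  λ = 2: algebraic multiplicity = 5, geometric multiplicity = 3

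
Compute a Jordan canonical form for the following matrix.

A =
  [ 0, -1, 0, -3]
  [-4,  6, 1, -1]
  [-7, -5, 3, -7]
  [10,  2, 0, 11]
J_3(5) ⊕ J_1(5)

The characteristic polynomial is
  det(x·I − A) = x^4 - 20*x^3 + 150*x^2 - 500*x + 625 = (x - 5)^4

Eigenvalues and multiplicities (the geometric multiplicity of λ is n − rank(A − λI), which equals the number of Jordan blocks for λ):
  λ = 5: algebraic multiplicity = 4, geometric multiplicity = 2

Determining the block sizes for each eigenvalue:
  λ = 5: with am = 4 and gm = 2, the partition is not yet determined (e.g. several partitions of 4 into 2 parts exist). Let N = A − (5)·I. Computing rank(N^1) = 2, rank(N^2) = 1, rank(N^3) = 0; the number of blocks of size ≥ j is rank(N^{j−1}) − rank(N^j), giving [2, 1, 1]. So we have 1 block(s) of size 3, 1 block(s) of size 1 → block sizes [3, 1]

Assembling the blocks gives a Jordan form
J =
  [5, 1, 0, 0]
  [0, 5, 1, 0]
  [0, 0, 5, 0]
  [0, 0, 0, 5]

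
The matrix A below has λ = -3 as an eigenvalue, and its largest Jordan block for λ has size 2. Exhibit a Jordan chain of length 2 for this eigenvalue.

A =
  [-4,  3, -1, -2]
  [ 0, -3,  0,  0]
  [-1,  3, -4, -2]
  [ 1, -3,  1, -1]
A Jordan chain for λ = -3 of length 2:
v_1 = (-1, 0, -1, 1)ᵀ
v_2 = (1, 0, 0, 0)ᵀ

Let N = A − (-3)·I. We want v_2 with N^2 v_2 = 0 but N^1 v_2 ≠ 0; then v_{j-1} := N · v_j for j = 2, …, 2.

Pick v_2 = (1, 0, 0, 0)ᵀ.
Then v_1 = N · v_2 = (-1, 0, -1, 1)ᵀ.

Sanity check: (A − (-3)·I) v_1 = (0, 0, 0, 0)ᵀ = 0. ✓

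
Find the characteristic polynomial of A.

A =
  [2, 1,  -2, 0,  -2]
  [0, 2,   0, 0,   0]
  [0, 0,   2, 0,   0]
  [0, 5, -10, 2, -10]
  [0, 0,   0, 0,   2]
x^5 - 10*x^4 + 40*x^3 - 80*x^2 + 80*x - 32

Expanding det(x·I − A) (e.g. by cofactor expansion or by noting that A is similar to its Jordan form J, which has the same characteristic polynomial as A) gives
  χ_A(x) = x^5 - 10*x^4 + 40*x^3 - 80*x^2 + 80*x - 32
which factors as (x - 2)^5. The eigenvalues (with algebraic multiplicities) are λ = 2 with multiplicity 5.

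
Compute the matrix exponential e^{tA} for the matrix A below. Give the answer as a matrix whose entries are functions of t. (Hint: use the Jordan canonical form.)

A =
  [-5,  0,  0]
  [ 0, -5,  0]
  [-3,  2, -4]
e^{tA} =
  [exp(-5*t), 0, 0]
  [0, exp(-5*t), 0]
  [-3*exp(-4*t) + 3*exp(-5*t), 2*exp(-4*t) - 2*exp(-5*t), exp(-4*t)]

Strategy: write A = P · J · P⁻¹ where J is a Jordan canonical form, so e^{tA} = P · e^{tJ} · P⁻¹, and e^{tJ} can be computed block-by-block.

A has Jordan form
J =
  [-5,  0,  0]
  [ 0, -5,  0]
  [ 0,  0, -4]
(up to reordering of blocks).

Per-block formulas:
  For a 1×1 block at λ = -4: exp(t · [-4]) = [e^(-4t)].
  For a 1×1 block at λ = -5: exp(t · [-5]) = [e^(-5t)].

After assembling e^{tJ} and conjugating by P, we get:

e^{tA} =
  [exp(-5*t), 0, 0]
  [0, exp(-5*t), 0]
  [-3*exp(-4*t) + 3*exp(-5*t), 2*exp(-4*t) - 2*exp(-5*t), exp(-4*t)]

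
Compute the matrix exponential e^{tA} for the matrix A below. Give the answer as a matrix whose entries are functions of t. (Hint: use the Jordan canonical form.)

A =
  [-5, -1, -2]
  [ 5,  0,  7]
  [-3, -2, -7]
e^{tA} =
  [t^2*exp(-4*t) - t*exp(-4*t) + exp(-4*t), t^2*exp(-4*t)/2 - t*exp(-4*t), t^2*exp(-4*t)/2 - 2*t*exp(-4*t)]
  [-3*t^2*exp(-4*t) + 5*t*exp(-4*t), -3*t^2*exp(-4*t)/2 + 4*t*exp(-4*t) + exp(-4*t), -3*t^2*exp(-4*t)/2 + 7*t*exp(-4*t)]
  [t^2*exp(-4*t) - 3*t*exp(-4*t), t^2*exp(-4*t)/2 - 2*t*exp(-4*t), t^2*exp(-4*t)/2 - 3*t*exp(-4*t) + exp(-4*t)]

Strategy: write A = P · J · P⁻¹ where J is a Jordan canonical form, so e^{tA} = P · e^{tJ} · P⁻¹, and e^{tJ} can be computed block-by-block.

A has Jordan form
J =
  [-4,  1,  0]
  [ 0, -4,  1]
  [ 0,  0, -4]
(up to reordering of blocks).

Per-block formulas:
  For a 3×3 Jordan block J_3(-4): exp(t · J_3(-4)) = e^(-4t)·(I + t·N + (t^2/2)·N^2), where N is the 3×3 nilpotent shift.

After assembling e^{tJ} and conjugating by P, we get:

e^{tA} =
  [t^2*exp(-4*t) - t*exp(-4*t) + exp(-4*t), t^2*exp(-4*t)/2 - t*exp(-4*t), t^2*exp(-4*t)/2 - 2*t*exp(-4*t)]
  [-3*t^2*exp(-4*t) + 5*t*exp(-4*t), -3*t^2*exp(-4*t)/2 + 4*t*exp(-4*t) + exp(-4*t), -3*t^2*exp(-4*t)/2 + 7*t*exp(-4*t)]
  [t^2*exp(-4*t) - 3*t*exp(-4*t), t^2*exp(-4*t)/2 - 2*t*exp(-4*t), t^2*exp(-4*t)/2 - 3*t*exp(-4*t) + exp(-4*t)]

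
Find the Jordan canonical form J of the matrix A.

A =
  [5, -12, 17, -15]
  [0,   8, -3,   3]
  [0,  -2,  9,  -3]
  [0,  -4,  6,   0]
J_2(5) ⊕ J_1(6) ⊕ J_1(6)

The characteristic polynomial is
  det(x·I − A) = x^4 - 22*x^3 + 181*x^2 - 660*x + 900 = (x - 6)^2*(x - 5)^2

Eigenvalues and multiplicities (the geometric multiplicity of λ is n − rank(A − λI), which equals the number of Jordan blocks for λ):
  λ = 5: algebraic multiplicity = 2, geometric multiplicity = 1
  λ = 6: algebraic multiplicity = 2, geometric multiplicity = 2

Determining the block sizes for each eigenvalue:
  λ = 5: one block (gm = 1), so the single block has size am = 2 → block sizes [2]
  λ = 6: gm = am = 2, so every block has size 1 → block sizes [1, 1]

Assembling the blocks gives a Jordan form
J =
  [5, 1, 0, 0]
  [0, 5, 0, 0]
  [0, 0, 6, 0]
  [0, 0, 0, 6]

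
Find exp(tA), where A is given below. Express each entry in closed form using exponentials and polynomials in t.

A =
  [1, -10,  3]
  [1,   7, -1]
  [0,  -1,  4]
e^{tA} =
  [-t^2*exp(4*t)/2 - 3*t*exp(4*t) + exp(4*t), -3*t^2*exp(4*t)/2 - 10*t*exp(4*t), t^2*exp(4*t)/2 + 3*t*exp(4*t)]
  [t*exp(4*t), 3*t*exp(4*t) + exp(4*t), -t*exp(4*t)]
  [-t^2*exp(4*t)/2, -3*t^2*exp(4*t)/2 - t*exp(4*t), t^2*exp(4*t)/2 + exp(4*t)]

Strategy: write A = P · J · P⁻¹ where J is a Jordan canonical form, so e^{tA} = P · e^{tJ} · P⁻¹, and e^{tJ} can be computed block-by-block.

A has Jordan form
J =
  [4, 1, 0]
  [0, 4, 1]
  [0, 0, 4]
(up to reordering of blocks).

Per-block formulas:
  For a 3×3 Jordan block J_3(4): exp(t · J_3(4)) = e^(4t)·(I + t·N + (t^2/2)·N^2), where N is the 3×3 nilpotent shift.

After assembling e^{tJ} and conjugating by P, we get:

e^{tA} =
  [-t^2*exp(4*t)/2 - 3*t*exp(4*t) + exp(4*t), -3*t^2*exp(4*t)/2 - 10*t*exp(4*t), t^2*exp(4*t)/2 + 3*t*exp(4*t)]
  [t*exp(4*t), 3*t*exp(4*t) + exp(4*t), -t*exp(4*t)]
  [-t^2*exp(4*t)/2, -3*t^2*exp(4*t)/2 - t*exp(4*t), t^2*exp(4*t)/2 + exp(4*t)]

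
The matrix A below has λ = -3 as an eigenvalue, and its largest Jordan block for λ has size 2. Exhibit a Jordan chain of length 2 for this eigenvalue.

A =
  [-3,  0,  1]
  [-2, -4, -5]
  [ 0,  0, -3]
A Jordan chain for λ = -3 of length 2:
v_1 = (-2, 4, 0)ᵀ
v_2 = (3, 0, -2)ᵀ

Let N = A − (-3)·I. We want v_2 with N^2 v_2 = 0 but N^1 v_2 ≠ 0; then v_{j-1} := N · v_j for j = 2, …, 2.

Pick v_2 = (3, 0, -2)ᵀ.
Then v_1 = N · v_2 = (-2, 4, 0)ᵀ.

Sanity check: (A − (-3)·I) v_1 = (0, 0, 0)ᵀ = 0. ✓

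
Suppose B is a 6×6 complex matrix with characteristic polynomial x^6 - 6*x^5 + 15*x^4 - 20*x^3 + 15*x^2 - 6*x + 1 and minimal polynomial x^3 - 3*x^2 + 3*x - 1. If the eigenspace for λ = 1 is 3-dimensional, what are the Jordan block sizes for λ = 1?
Block sizes for λ = 1: [3, 2, 1]

Step 1 — from the characteristic polynomial, algebraic multiplicity of λ = 1 is 6. From dim ker(B − (1)·I) = 3, there are exactly 3 Jordan blocks for λ = 1.
Step 2 — from the minimal polynomial, the factor (x − 1)^3 tells us the largest block for λ = 1 has size 3.
Step 3 — with total size 6, 3 blocks, and largest block 3, the block sizes (in nonincreasing order) are [3, 2, 1].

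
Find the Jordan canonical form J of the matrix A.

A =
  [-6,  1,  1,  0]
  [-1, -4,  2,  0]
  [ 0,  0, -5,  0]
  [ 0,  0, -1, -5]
J_3(-5) ⊕ J_1(-5)

The characteristic polynomial is
  det(x·I − A) = x^4 + 20*x^3 + 150*x^2 + 500*x + 625 = (x + 5)^4

Eigenvalues and multiplicities (the geometric multiplicity of λ is n − rank(A − λI), which equals the number of Jordan blocks for λ):
  λ = -5: algebraic multiplicity = 4, geometric multiplicity = 2

Determining the block sizes for each eigenvalue:
  λ = -5: with am = 4 and gm = 2, the partition is not yet determined (e.g. several partitions of 4 into 2 parts exist). Let N = A − (-5)·I. Computing rank(N^1) = 2, rank(N^2) = 1, rank(N^3) = 0; the number of blocks of size ≥ j is rank(N^{j−1}) − rank(N^j), giving [2, 1, 1]. So we have 1 block(s) of size 3, 1 block(s) of size 1 → block sizes [3, 1]

Assembling the blocks gives a Jordan form
J =
  [-5,  1,  0,  0]
  [ 0, -5,  1,  0]
  [ 0,  0, -5,  0]
  [ 0,  0,  0, -5]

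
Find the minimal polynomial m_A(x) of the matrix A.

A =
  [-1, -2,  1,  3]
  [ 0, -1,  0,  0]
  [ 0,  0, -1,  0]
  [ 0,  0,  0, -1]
x^2 + 2*x + 1

The characteristic polynomial is χ_A(x) = (x + 1)^4, so the eigenvalues are known. The minimal polynomial is
  m_A(x) = Π_λ (x − λ)^{k_λ}
where k_λ is the size of the *largest* Jordan block for λ (equivalently, the smallest k with (A − λI)^k v = 0 for every generalised eigenvector v of λ).

  λ = -1: largest Jordan block has size 2, contributing (x + 1)^2

So m_A(x) = (x + 1)^2 = x^2 + 2*x + 1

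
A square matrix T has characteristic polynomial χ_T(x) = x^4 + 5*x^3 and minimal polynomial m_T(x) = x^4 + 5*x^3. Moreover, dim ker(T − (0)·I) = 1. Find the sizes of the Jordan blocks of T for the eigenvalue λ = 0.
Block sizes for λ = 0: [3]

Step 1 — from the characteristic polynomial, algebraic multiplicity of λ = 0 is 3. From dim ker(T − (0)·I) = 1, there are exactly 1 Jordan blocks for λ = 0.
Step 2 — from the minimal polynomial, the factor (x − 0)^3 tells us the largest block for λ = 0 has size 3.
Step 3 — with total size 3, 1 blocks, and largest block 3, the block sizes (in nonincreasing order) are [3].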